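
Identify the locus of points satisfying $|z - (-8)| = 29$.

|z - z0| = r describes a circle centered at z0 with radius r
Here z0 = -8 and r = 29
Locus: Circle centered at (-8, 0) with radius 29


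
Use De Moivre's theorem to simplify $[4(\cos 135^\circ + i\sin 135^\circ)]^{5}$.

By De Moivre: z^n = r^n(cos(nθ) + i sin(nθ))
= 4^5(cos(5*135°) + i sin(5*135°))
= 1024(cos 315° + i sin 315°)
= 512*sqrt(2) - 512*sqrt(2)i


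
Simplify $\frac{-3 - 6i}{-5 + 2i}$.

Multiply numerator and denominator by conjugate (-5 - 2i):
= (-3 - 6i)(-5 - 2i) / ((-5)^2 + 2^2)
= (3 + 36i) / 29
= 3/29 + (36/29)i


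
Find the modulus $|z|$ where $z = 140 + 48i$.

|z| = sqrt(a^2 + b^2) = sqrt(140^2 + 48^2) = sqrt(21904) = 148


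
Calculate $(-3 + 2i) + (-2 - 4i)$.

(-3 + (-2)) + (2 + (-4))i = -5 - 2i


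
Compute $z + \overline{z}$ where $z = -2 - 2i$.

z + conjugate(z) = (a + bi) + (a - bi) = 2a
= 2 * (-2) = -4


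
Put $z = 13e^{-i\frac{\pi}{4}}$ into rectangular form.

a = r cos θ = 13 * sqrt(2)/2 = 13*sqrt(2)/2
b = r sin θ = 13 * -sqrt(2)/2 = -13*sqrt(2)/2
z = 13*sqrt(2)/2 - (13*sqrt(2)/2)i


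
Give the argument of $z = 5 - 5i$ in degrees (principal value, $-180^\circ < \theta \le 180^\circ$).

θ = arctan(b/a) = arctan(-5/5) (quadrant-adjusted) = -45°


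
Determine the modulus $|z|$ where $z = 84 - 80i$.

|z| = sqrt(a^2 + b^2) = sqrt(84^2 + (-80)^2) = sqrt(13456) = 116


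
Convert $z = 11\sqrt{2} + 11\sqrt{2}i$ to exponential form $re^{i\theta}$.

r = |z| = sqrt((11*sqrt(2))^2 + (11*sqrt(2))^2) = sqrt(242 + 242) = sqrt(484) = 22
θ = arctan(b/a) = arctan(15.5563/15.5563) (quadrant-adjusted) = 45° = π/4
z = 22e^(i*π/4)


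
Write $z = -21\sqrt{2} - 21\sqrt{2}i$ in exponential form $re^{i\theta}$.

r = |z| = sqrt((-21*sqrt(2))^2 + (-21*sqrt(2))^2) = sqrt(882 + 882) = sqrt(1764) = 42
θ = arctan(b/a) = arctan(-29.6985/-29.6985) (quadrant-adjusted) = -135° = -3π/4
z = 42e^(-i*3π/4)


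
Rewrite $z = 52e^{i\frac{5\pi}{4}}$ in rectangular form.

a = r cos θ = 52 * -sqrt(2)/2 = -26*sqrt(2)
b = r sin θ = 52 * -sqrt(2)/2 = -26*sqrt(2)
z = -26*sqrt(2) - 26*sqrt(2)i


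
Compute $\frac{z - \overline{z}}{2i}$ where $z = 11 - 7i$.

z - conjugate(z) = 2bi
(z - conjugate(z))/(2i) = 2bi/(2i) = b = -7


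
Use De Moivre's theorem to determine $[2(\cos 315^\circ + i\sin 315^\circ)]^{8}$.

By De Moivre: z^n = r^n(cos(nθ) + i sin(nθ))
= 2^8(cos(8*315°) + i sin(8*315°))
= 256(cos 0° + i sin 0°)
= 256


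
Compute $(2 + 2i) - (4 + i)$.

(2 - 4) + (2 - 1)i = -2 + i


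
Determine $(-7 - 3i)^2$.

(a + bi)^2 = a^2 - b^2 + 2abi
= (-7)^2 - (-3)^2 + 2*(-7)*(-3)i
= 40 + 42i


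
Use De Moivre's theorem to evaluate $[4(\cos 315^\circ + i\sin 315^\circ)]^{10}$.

By De Moivre: z^n = r^n(cos(nθ) + i sin(nθ))
= 4^10(cos(10*315°) + i sin(10*315°))
= 1048576(cos 270° + i sin 270°)
= -1048576i


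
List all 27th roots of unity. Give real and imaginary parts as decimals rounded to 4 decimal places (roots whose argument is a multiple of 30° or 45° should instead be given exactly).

ω_k = e^(2πik/27) = cos(2πk/27) + i sin(2πk/27) for k = 0, 1, ..., 26
Roots: 1, 0.9730 + 0.2306i, 0.8936 + 0.4488i, 0.7660 + 0.6428i, 0.5972 + 0.8021i, 0.3961 + 0.9182i, 0.1736 + 0.9848i, -0.0581 + 0.9983i, -0.2868 + 0.9580i, -1/2 + (sqrt(3)/2)i, -0.6862 + 0.7274i, -0.8355 + 0.5495i, -0.9397 + 0.3420i, -0.9932 + 0.1161i, -0.9932 - 0.1161i, -0.9397 - 0.3420i, -0.8355 - 0.5495i, -0.6862 - 0.7274i, -1/2 - (sqrt(3)/2)i, -0.2868 - 0.9580i, -0.0581 - 0.9983i, 0.1736 - 0.9848i, 0.3961 - 0.9182i, 0.5972 - 0.8021i, 0.7660 - 0.6428i, 0.8936 - 0.4488i, 0.9730 - 0.2306i


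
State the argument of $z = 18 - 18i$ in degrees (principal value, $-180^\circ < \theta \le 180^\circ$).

θ = arctan(b/a) = arctan(-18/18) (quadrant-adjusted) = -45°


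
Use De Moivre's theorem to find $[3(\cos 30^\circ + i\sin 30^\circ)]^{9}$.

By De Moivre: z^n = r^n(cos(nθ) + i sin(nθ))
= 3^9(cos(9*30°) + i sin(9*30°))
= 19683(cos 270° + i sin 270°)
= -19683i


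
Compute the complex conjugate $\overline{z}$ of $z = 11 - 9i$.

If z = a + bi, then conjugate(z) = a - bi
conjugate(11 - 9i) = 11 + 9i


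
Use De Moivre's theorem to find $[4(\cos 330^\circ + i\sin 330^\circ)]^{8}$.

By De Moivre: z^n = r^n(cos(nθ) + i sin(nθ))
= 4^8(cos(8*330°) + i sin(8*330°))
= 65536(cos 120° + i sin 120°)
= -32768 + 32768*sqrt(3)i


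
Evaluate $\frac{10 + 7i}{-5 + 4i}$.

Multiply numerator and denominator by conjugate (-5 - 4i):
= (10 + 7i)(-5 - 4i) / ((-5)^2 + 4^2)
= (-22 - 75i) / 41
= -22/41 - (75/41)i


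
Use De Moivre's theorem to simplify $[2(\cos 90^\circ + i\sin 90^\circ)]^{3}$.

By De Moivre: z^n = r^n(cos(nθ) + i sin(nθ))
= 2^3(cos(3*90°) + i sin(3*90°))
= 8(cos 270° + i sin 270°)
= -8i


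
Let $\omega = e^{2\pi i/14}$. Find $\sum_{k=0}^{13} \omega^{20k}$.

Let ζ = ω^20 = e^(2πi·20/14). Since 14 ∤ 20, ζ ≠ 1.
Sum = Σ_{k=0}^{13} ζ^k = (ζ^14 - 1)/(ζ - 1) = (ω^{20·14} - 1)/(ζ - 1) = (1 - 1)/(ζ - 1) = 0


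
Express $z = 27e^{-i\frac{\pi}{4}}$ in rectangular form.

a = r cos θ = 27 * sqrt(2)/2 = 27*sqrt(2)/2
b = r sin θ = 27 * -sqrt(2)/2 = -27*sqrt(2)/2
z = 27*sqrt(2)/2 - (27*sqrt(2)/2)i


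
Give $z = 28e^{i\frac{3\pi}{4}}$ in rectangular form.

a = r cos θ = 28 * -sqrt(2)/2 = -14*sqrt(2)
b = r sin θ = 28 * sqrt(2)/2 = 14*sqrt(2)
z = -14*sqrt(2) + 14*sqrt(2)i


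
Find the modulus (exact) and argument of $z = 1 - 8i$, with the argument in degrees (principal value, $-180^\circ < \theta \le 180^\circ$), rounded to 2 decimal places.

|z| = sqrt(1^2 + (-8)^2) = sqrt(65)
arg(z) = arctan(b/a) = arctan(-8/1) (quadrant-adjusted) = -82.87°


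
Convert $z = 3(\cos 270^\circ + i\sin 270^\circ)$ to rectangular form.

a = r cos θ = 3 * 0 = 0
b = r sin θ = 3 * -1 = -3
z = -3i


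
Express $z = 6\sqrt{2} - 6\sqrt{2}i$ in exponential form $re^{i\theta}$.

r = |z| = sqrt((6*sqrt(2))^2 + (-6*sqrt(2))^2) = sqrt(72 + 72) = sqrt(144) = 12
θ = arctan(b/a) = arctan(-8.4853/8.4853) (quadrant-adjusted) = -45° = -π/4
z = 12e^(-i*π/4)


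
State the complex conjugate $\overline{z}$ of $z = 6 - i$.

If z = a + bi, then conjugate(z) = a - bi
conjugate(6 - i) = 6 + i


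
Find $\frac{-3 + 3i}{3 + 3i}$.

Multiply numerator and denominator by conjugate (3 - 3i):
= (-3 + 3i)(3 - 3i) / (3^2 + 3^2)
= (18i) / 18
= i


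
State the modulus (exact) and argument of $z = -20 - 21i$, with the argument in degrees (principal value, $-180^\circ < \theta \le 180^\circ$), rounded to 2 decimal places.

|z| = sqrt((-20)^2 + (-21)^2) = 29
arg(z) = arctan(b/a) = arctan(-21/-20) (quadrant-adjusted) = -133.60°


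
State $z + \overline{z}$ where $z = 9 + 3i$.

z + conjugate(z) = (a + bi) + (a - bi) = 2a
= 2 * 9 = 18


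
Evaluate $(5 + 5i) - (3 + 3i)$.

(5 - 3) + (5 - 3)i = 2 + 2i


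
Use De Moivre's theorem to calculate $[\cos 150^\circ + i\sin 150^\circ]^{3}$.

By De Moivre: z^n = r^n(cos(nθ) + i sin(nθ))
= 1^3(cos(3*150°) + i sin(3*150°))
= 1(cos 90° + i sin 90°)
= i


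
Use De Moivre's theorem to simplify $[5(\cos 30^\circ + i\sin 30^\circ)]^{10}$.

By De Moivre: z^n = r^n(cos(nθ) + i sin(nθ))
= 5^10(cos(10*30°) + i sin(10*30°))
= 9765625(cos 300° + i sin 300°)
= 9765625/2 - (9765625*sqrt(3)/2)i


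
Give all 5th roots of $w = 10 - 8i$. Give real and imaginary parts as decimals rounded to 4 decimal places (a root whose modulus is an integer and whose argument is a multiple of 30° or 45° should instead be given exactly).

|w| = sqrt(164) ≈ 12.806248, arg(w) ≈ 321.340192°
Root modulus = sqrt(164)^(1/5) ≈ 1.665269
Root arguments: θ_k = (arg(w) + 360°k)/5 for k = 0, 1, ..., 4
Compute each root as (root modulus)(cos θ_k + i sin θ_k) using full-precision intermediates, then round to 4 decimal places.
Roots: 0.7230 + 1.5001i, -1.2033 + 1.1512i, -1.4667 - 0.7887i, 0.2968 - 1.6386i, 1.6501 - 0.2240i


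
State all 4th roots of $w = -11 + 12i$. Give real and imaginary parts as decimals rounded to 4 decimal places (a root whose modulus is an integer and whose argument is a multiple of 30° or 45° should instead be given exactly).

|w| = sqrt(265) ≈ 16.278821, arg(w) ≈ 132.510447°
Root modulus = sqrt(265)^(1/4) ≈ 2.008657
Root arguments: θ_k = (arg(w) + 360°k)/4 for k = 0, 1, ..., 3
Compute each root as (root modulus)(cos θ_k + i sin θ_k) using full-precision intermediates, then round to 4 decimal places.
Roots: 1.6822 + 1.0977i, -1.0977 + 1.6822i, -1.6822 - 1.0977i, 1.0977 - 1.6822i


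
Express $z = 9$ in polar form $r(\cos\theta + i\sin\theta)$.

r = |z| = sqrt(a^2 + b^2) = sqrt((9)^2 + (0)^2) = sqrt(81 + 0) = sqrt(81) = 9
b = 0 and a > 0, so z lies on the positive real axis: θ = 0°
z = 9(cos 0° + i sin 0°)


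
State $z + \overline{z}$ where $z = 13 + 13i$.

z + conjugate(z) = (a + bi) + (a - bi) = 2a
= 2 * 13 = 26


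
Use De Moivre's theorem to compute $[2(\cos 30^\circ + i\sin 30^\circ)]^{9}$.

By De Moivre: z^n = r^n(cos(nθ) + i sin(nθ))
= 2^9(cos(9*30°) + i sin(9*30°))
= 512(cos 270° + i sin 270°)
= -512i


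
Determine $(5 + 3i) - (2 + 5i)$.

(5 - 2) + (3 - 5)i = 3 - 2i


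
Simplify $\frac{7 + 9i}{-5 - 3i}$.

Multiply numerator and denominator by conjugate (-5 + 3i):
= (7 + 9i)(-5 + 3i) / ((-5)^2 + (-3)^2)
= (-62 - 24i) / 34
Divide through by 2: (-31 - 12i) / 17
= -31/17 - (12/17)i


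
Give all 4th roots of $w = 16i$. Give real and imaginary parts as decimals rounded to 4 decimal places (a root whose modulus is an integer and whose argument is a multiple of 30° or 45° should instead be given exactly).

|w| = 16, arg(w) = 90°
Root modulus = 16^(1/4) = 2
Root arguments: θ_k = (90° + 360°k)/4 for k = 0, 1, ..., 3
Compute each root as (root modulus)(cos θ_k + i sin θ_k) using full-precision intermediates, then round to 4 decimal places.
Roots: 1.8478 + 0.7654i, -0.7654 + 1.8478i, -1.8478 - 0.7654i, 0.7654 - 1.8478i


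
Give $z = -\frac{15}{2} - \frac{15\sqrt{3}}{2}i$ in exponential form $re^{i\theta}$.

r = |z| = sqrt((-15/2)^2 + (-15*sqrt(3)/2)^2) = sqrt(225/4 + 675/4) = sqrt(225) = 15
θ = arctan(b/a) = arctan(-12.9904/-7.5) (quadrant-adjusted) = -120° = -2π/3
z = 15e^(-i*2π/3)


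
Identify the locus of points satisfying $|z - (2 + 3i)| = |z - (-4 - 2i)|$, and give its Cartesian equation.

|z - z1| = |z - z2| means z is equidistant from z1 and z2,
i.e. the perpendicular bisector of the segment from (2, 3) to (-4, -2) (midpoint (-1, 1/2)).
With z = x + yi, square both sides:
(x - 2)^2 + (y - 3)^2 = (x - (-4))^2 + (y - (-2))^2
The x^2 and y^2 terms cancel: -12x + (-10)y = 20 - 13 = 7
Simplify: 12x + 10y = -7
Locus: Perpendicular bisector of the segment from (2, 3) to (-4, -2): the line 12x + 10y = -7


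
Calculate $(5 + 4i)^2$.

(a + bi)^2 = a^2 - b^2 + 2abi
= 5^2 - 4^2 + 2*5*4i
= 9 + 40i


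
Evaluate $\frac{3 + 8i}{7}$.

Divisor is real, so divide each part by 7:
= 3/7 + (8/7)i


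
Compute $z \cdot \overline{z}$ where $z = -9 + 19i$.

z * conjugate(z) = |z|^2 = a^2 + b^2
= (-9)^2 + 19^2 = 442


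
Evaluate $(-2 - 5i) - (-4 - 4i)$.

(-2 - (-4)) + (-5 - (-4))i = 2 - i


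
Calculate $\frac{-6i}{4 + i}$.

Multiply numerator and denominator by conjugate (4 - i):
= (-6i)(4 - i) / (4^2 + 1^2)
= (-6 - 24i) / 17
= -6/17 - (24/17)i


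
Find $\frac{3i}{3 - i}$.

Multiply numerator and denominator by conjugate (3 + i):
= (3i)(3 + i) / (3^2 + (-1)^2)
= (-3 + 9i) / 10
= -3/10 + (9/10)i


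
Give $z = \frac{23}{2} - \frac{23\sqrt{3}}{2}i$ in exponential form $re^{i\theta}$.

r = |z| = sqrt((23/2)^2 + (-23*sqrt(3)/2)^2) = sqrt(529/4 + 1587/4) = sqrt(529) = 23
θ = arctan(b/a) = arctan(-19.9186/11.5) (quadrant-adjusted) = -60° = -π/3
z = 23e^(-i*π/3)


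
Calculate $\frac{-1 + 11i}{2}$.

Divisor is real, so divide each part by 2:
= -1/2 + (11/2)i


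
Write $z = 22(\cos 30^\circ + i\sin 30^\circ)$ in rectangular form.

a = r cos θ = 22 * sqrt(3)/2 = 11*sqrt(3)
b = r sin θ = 22 * 1/2 = 11
z = 11*sqrt(3) + 11i


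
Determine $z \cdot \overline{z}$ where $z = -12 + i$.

z * conjugate(z) = |z|^2 = a^2 + b^2
= (-12)^2 + 1^2 = 145


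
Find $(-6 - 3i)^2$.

(a + bi)^2 = a^2 - b^2 + 2abi
= (-6)^2 - (-3)^2 + 2*(-6)*(-3)i
= 27 + 36i


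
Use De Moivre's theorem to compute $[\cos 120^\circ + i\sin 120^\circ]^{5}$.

By De Moivre: z^n = r^n(cos(nθ) + i sin(nθ))
= 1^5(cos(5*120°) + i sin(5*120°))
= 1(cos 240° + i sin 240°)
= -1/2 - (sqrt(3)/2)i


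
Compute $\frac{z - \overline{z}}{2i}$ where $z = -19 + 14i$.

z - conjugate(z) = 2bi
(z - conjugate(z))/(2i) = 2bi/(2i) = b = 14


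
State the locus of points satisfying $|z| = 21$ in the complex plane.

|z| = 21 means sqrt(x^2 + y^2) = 21
This is a circle of radius 21 centered at the origin


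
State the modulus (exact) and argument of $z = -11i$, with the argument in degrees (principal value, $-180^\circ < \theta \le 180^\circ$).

|z| = sqrt(0^2 + (-11)^2) = 11
a = 0 and b < 0, so z lies on the negative imaginary axis: arg(z) = -90°


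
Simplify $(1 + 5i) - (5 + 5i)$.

(1 - 5) + (5 - 5)i = -4


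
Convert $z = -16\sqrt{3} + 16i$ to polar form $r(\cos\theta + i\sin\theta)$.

r = |z| = sqrt(a^2 + b^2) = sqrt((-16*sqrt(3))^2 + (16)^2) = sqrt(768 + 256) = sqrt(1024) = 32
θ = arctan(b/a) = arctan(16/-27.7128) (quadrant-adjusted) = 150°
z = 32(cos 150° + i sin 150°)


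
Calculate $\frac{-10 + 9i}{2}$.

Divisor is real, so divide each part by 2:
= -5 + (9/2)i


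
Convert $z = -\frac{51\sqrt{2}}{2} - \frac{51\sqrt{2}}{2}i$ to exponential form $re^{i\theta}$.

r = |z| = sqrt((-51*sqrt(2)/2)^2 + (-51*sqrt(2)/2)^2) = sqrt(2601/2 + 2601/2) = sqrt(2601) = 51
θ = arctan(b/a) = arctan(-36.0624/-36.0624) (quadrant-adjusted) = 225° = 5π/4
z = 51e^(i*5π/4)


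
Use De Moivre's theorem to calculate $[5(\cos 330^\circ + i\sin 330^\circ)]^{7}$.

By De Moivre: z^n = r^n(cos(nθ) + i sin(nθ))
= 5^7(cos(7*330°) + i sin(7*330°))
= 78125(cos 150° + i sin 150°)
= -78125*sqrt(3)/2 + (78125/2)i


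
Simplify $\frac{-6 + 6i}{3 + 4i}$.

Multiply numerator and denominator by conjugate (3 - 4i):
= (-6 + 6i)(3 - 4i) / (3^2 + 4^2)
= (6 + 42i) / 25
= 6/25 + (42/25)i


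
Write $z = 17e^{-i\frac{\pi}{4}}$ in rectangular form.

a = r cos θ = 17 * sqrt(2)/2 = 17*sqrt(2)/2
b = r sin θ = 17 * -sqrt(2)/2 = -17*sqrt(2)/2
z = 17*sqrt(2)/2 - (17*sqrt(2)/2)i


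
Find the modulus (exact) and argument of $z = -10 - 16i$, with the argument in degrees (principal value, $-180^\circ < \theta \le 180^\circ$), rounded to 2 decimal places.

|z| = sqrt((-10)^2 + (-16)^2) = sqrt(356)
arg(z) = arctan(b/a) = arctan(-16/-10) (quadrant-adjusted) = -122.01°


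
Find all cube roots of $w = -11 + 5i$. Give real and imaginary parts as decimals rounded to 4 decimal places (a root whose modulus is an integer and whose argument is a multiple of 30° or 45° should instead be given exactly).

|w| = sqrt(146) ≈ 12.083046, arg(w) ≈ 155.556045°
Root modulus = sqrt(146)^(1/3) ≈ 2.294698
Root arguments: θ_k = (arg(w) + 360°k)/3 for k = 0, 1, ..., 2
Compute each root as (root modulus)(cos θ_k + i sin θ_k) using full-precision intermediates, then round to 4 decimal places.
Roots: 1.4174 + 1.8046i, -2.2715 + 0.3252i, 0.8541 - 2.1298i


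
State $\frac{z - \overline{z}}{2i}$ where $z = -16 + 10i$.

z - conjugate(z) = 2bi
(z - conjugate(z))/(2i) = 2bi/(2i) = b = 10


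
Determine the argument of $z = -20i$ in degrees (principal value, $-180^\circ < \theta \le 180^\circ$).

a = 0 and b < 0, so z lies on the negative imaginary axis: θ = -90°


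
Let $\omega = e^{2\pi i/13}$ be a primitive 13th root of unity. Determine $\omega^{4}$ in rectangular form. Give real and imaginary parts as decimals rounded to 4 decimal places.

ω^4 = e^(2πi·4/13) = e^(i·8π/13)
= cos(8π/13) + i sin(8π/13)
= -0.3546 + 0.9350i


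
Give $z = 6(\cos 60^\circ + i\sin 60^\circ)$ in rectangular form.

a = r cos θ = 6 * 1/2 = 3
b = r sin θ = 6 * sqrt(3)/2 = 3*sqrt(3)
z = 3 + 3*sqrt(3)i


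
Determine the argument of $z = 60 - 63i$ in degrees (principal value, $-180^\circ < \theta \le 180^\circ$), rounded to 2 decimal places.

θ = arctan(b/a) = arctan(-63/60) (quadrant-adjusted) = -46.40°


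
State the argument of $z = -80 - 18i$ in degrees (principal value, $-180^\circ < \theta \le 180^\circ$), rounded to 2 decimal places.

θ = arctan(b/a) = arctan(-18/-80) (quadrant-adjusted) = -167.32°


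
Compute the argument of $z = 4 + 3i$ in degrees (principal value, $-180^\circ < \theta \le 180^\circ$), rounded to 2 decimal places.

θ = arctan(b/a) = arctan(3/4) (quadrant-adjusted) = 36.87°


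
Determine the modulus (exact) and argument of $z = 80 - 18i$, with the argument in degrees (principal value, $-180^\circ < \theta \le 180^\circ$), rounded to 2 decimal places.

|z| = sqrt(80^2 + (-18)^2) = 82
arg(z) = arctan(b/a) = arctan(-18/80) (quadrant-adjusted) = -12.68°


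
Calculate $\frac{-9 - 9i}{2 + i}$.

Multiply numerator and denominator by conjugate (2 - i):
= (-9 - 9i)(2 - i) / (2^2 + 1^2)
= (-27 - 9i) / 5
= -27/5 - (9/5)i


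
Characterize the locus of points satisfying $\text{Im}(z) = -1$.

Im(z) = y where z = x + yi; the equation y = -1 is satisfied by all points with that y-coordinate
Locus: Horizontal line y = -1


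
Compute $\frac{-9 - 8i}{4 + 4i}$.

Multiply numerator and denominator by conjugate (4 - 4i):
= (-9 - 8i)(4 - 4i) / (4^2 + 4^2)
= (-68 + 4i) / 32
Divide through by 4: (-17 + i) / 8
= -17/8 + (1/8)i


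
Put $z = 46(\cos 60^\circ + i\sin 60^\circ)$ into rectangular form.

a = r cos θ = 46 * 1/2 = 23
b = r sin θ = 46 * sqrt(3)/2 = 23*sqrt(3)
z = 23 + 23*sqrt(3)i


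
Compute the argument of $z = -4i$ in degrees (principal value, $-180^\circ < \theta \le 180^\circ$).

a = 0 and b < 0, so z lies on the negative imaginary axis: θ = -90°


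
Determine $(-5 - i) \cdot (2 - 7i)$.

(a1*a2 - b1*b2) + (a1*b2 + b1*a2)i
= (-10 - 7) + (35 + (-2))i
= -17 + 33i


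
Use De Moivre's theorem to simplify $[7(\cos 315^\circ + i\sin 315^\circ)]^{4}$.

By De Moivre: z^n = r^n(cos(nθ) + i sin(nθ))
= 7^4(cos(4*315°) + i sin(4*315°))
= 2401(cos 180° + i sin 180°)
= -2401


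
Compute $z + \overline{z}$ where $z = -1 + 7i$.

z + conjugate(z) = (a + bi) + (a - bi) = 2a
= 2 * (-1) = -2


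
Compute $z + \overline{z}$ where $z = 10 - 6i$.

z + conjugate(z) = (a + bi) + (a - bi) = 2a
= 2 * 10 = 20


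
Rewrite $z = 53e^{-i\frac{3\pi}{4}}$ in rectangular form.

a = r cos θ = 53 * -sqrt(2)/2 = -53*sqrt(2)/2
b = r sin θ = 53 * -sqrt(2)/2 = -53*sqrt(2)/2
z = -53*sqrt(2)/2 - (53*sqrt(2)/2)i


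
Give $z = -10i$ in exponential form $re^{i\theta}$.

r = |z| = sqrt((0)^2 + (-10)^2) = sqrt(0 + 100) = sqrt(100) = 10
a = 0 and b < 0, so z lies on the negative imaginary axis: θ = -90° = -π/2
z = 10e^(-i*π/2)


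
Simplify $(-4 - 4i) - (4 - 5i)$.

(-4 - 4) + (-4 - (-5))i = -8 + i


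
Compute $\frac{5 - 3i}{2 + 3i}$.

Multiply numerator and denominator by conjugate (2 - 3i):
= (5 - 3i)(2 - 3i) / (2^2 + 3^2)
= (1 - 21i) / 13
= 1/13 - (21/13)i


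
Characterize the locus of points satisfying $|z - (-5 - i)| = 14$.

|z - z0| = r describes a circle centered at z0 with radius r
Here z0 = -5 - i and r = 14
Locus: Circle centered at (-5, -1) with radius 14


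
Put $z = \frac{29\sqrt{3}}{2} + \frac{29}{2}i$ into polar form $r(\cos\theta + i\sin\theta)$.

r = |z| = sqrt(a^2 + b^2) = sqrt((29*sqrt(3)/2)^2 + (29/2)^2) = sqrt(2523/4 + 841/4) = sqrt(841) = 29
θ = arctan(b/a) = arctan(14.5/25.1147) (quadrant-adjusted) = 30°
z = 29(cos 30° + i sin 30°)


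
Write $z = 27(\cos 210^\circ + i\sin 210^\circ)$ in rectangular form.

a = r cos θ = 27 * -sqrt(3)/2 = -27*sqrt(3)/2
b = r sin θ = 27 * -1/2 = -27/2
z = -27*sqrt(3)/2 - (27/2)i


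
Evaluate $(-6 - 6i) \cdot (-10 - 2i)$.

(a1*a2 - b1*b2) + (a1*b2 + b1*a2)i
= (60 - 12) + (12 + 60)i
= 48 + 72i


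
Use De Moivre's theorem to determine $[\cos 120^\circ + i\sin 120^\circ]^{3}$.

By De Moivre: z^n = r^n(cos(nθ) + i sin(nθ))
= 1^3(cos(3*120°) + i sin(3*120°))
= 1(cos 0° + i sin 0°)
= 1


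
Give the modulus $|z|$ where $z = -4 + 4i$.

|z| = sqrt(a^2 + b^2) = sqrt((-4)^2 + 4^2) = sqrt(32) = sqrt(32)


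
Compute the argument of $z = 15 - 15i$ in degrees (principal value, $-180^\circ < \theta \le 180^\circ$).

θ = arctan(b/a) = arctan(-15/15) (quadrant-adjusted) = -45°


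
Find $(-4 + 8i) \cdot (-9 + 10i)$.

(a1*a2 - b1*b2) + (a1*b2 + b1*a2)i
= (36 - 80) + (-40 + (-72))i
= -44 - 112i


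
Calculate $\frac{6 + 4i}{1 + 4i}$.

Multiply numerator and denominator by conjugate (1 - 4i):
= (6 + 4i)(1 - 4i) / (1^2 + 4^2)
= (22 - 20i) / 17
= 22/17 - (20/17)i


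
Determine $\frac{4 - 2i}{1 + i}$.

Multiply numerator and denominator by conjugate (1 - i):
= (4 - 2i)(1 - i) / (1^2 + 1^2)
= (2 - 6i) / 2
= 1 - 3i


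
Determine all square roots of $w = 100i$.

|w| = 100, arg(w) = 90°
Root modulus = 100^(1/2) = 10
Root arguments: θ_k = (90° + 360°k)/2 for k = 0, 1, ..., 1
Roots: 5*sqrt(2) + 5*sqrt(2)i, -5*sqrt(2) - 5*sqrt(2)i


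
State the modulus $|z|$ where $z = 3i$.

|z| = sqrt(a^2 + b^2) = sqrt(0^2 + 3^2) = sqrt(9) = 3


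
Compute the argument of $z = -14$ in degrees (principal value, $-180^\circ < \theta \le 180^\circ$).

b = 0 and a < 0, so z lies on the negative real axis: θ = 180°


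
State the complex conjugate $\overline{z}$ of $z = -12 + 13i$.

If z = a + bi, then conjugate(z) = a - bi
conjugate(-12 + 13i) = -12 - 13i


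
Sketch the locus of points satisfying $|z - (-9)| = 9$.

|z - z0| = r describes a circle centered at z0 with radius r
Here z0 = -9 and r = 9
Locus: Circle centered at (-9, 0) with radius 9


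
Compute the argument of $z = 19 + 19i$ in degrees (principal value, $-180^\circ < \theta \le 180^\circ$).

θ = arctan(b/a) = arctan(19/19) (quadrant-adjusted) = 45°


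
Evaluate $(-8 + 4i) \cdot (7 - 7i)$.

(a1*a2 - b1*b2) + (a1*b2 + b1*a2)i
= (-56 - (-28)) + (56 + 28)i
= -28 + 84i


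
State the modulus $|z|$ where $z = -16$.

|z| = sqrt(a^2 + b^2) = sqrt((-16)^2 + 0^2) = sqrt(256) = 16


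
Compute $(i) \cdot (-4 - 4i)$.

(a1*a2 - b1*b2) + (a1*b2 + b1*a2)i
= (0 - (-4)) + (0 + (-4))i
= 4 - 4i


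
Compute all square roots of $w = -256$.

|w| = 256, arg(w) = 180°
Root modulus = 256^(1/2) = 16
Root arguments: θ_k = (180° + 360°k)/2 for k = 0, 1, ..., 1
Roots: 16i, -16i


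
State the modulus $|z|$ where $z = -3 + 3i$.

|z| = sqrt(a^2 + b^2) = sqrt((-3)^2 + 3^2) = sqrt(18) = sqrt(18)


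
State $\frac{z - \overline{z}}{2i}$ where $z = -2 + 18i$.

z - conjugate(z) = 2bi
(z - conjugate(z))/(2i) = 2bi/(2i) = b = 18


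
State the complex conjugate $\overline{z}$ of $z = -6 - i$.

If z = a + bi, then conjugate(z) = a - bi
conjugate(-6 - i) = -6 + i


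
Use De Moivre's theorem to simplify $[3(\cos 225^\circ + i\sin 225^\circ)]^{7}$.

By De Moivre: z^n = r^n(cos(nθ) + i sin(nθ))
= 3^7(cos(7*225°) + i sin(7*225°))
= 2187(cos 135° + i sin 135°)
= -2187*sqrt(2)/2 + (2187*sqrt(2)/2)i


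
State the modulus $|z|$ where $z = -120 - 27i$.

|z| = sqrt(a^2 + b^2) = sqrt((-120)^2 + (-27)^2) = sqrt(15129) = 123


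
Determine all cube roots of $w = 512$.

|w| = 512, arg(w) = 0°
Root modulus = 512^(1/3) = 8
Root arguments: θ_k = (0° + 360°k)/3 for k = 0, 1, ..., 2
Roots: 8, -4 + 4*sqrt(3)i, -4 - 4*sqrt(3)i


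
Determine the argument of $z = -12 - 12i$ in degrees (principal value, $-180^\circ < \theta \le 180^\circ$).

θ = arctan(b/a) = arctan(-12/-12) (quadrant-adjusted) = -135°


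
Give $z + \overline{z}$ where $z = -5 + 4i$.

z + conjugate(z) = (a + bi) + (a - bi) = 2a
= 2 * (-5) = -10


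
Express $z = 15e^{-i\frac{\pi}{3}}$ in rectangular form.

a = r cos θ = 15 * 1/2 = 15/2
b = r sin θ = 15 * -sqrt(3)/2 = -15*sqrt(3)/2
z = 15/2 - (15*sqrt(3)/2)i


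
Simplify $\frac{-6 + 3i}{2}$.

Divisor is real, so divide each part by 2:
= -3 + (3/2)i


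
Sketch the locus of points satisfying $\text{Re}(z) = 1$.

Re(z) = x where z = x + yi; the equation x = 1 is satisfied by all points with that x-coordinate
Locus: Vertical line x = 1


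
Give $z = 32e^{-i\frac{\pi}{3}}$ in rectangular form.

a = r cos θ = 32 * 1/2 = 16
b = r sin θ = 32 * -sqrt(3)/2 = -16*sqrt(3)
z = 16 - 16*sqrt(3)i


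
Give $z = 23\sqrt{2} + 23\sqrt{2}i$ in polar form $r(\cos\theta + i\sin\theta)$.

r = |z| = sqrt(a^2 + b^2) = sqrt((23*sqrt(2))^2 + (23*sqrt(2))^2) = sqrt(1058 + 1058) = sqrt(2116) = 46
θ = arctan(b/a) = arctan(32.5269/32.5269) (quadrant-adjusted) = 45°
z = 46(cos 45° + i sin 45°)


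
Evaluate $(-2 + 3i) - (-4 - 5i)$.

(-2 - (-4)) + (3 - (-5))i = 2 + 8i


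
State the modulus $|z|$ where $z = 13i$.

|z| = sqrt(a^2 + b^2) = sqrt(0^2 + 13^2) = sqrt(169) = 13


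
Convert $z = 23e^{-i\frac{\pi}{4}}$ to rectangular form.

a = r cos θ = 23 * sqrt(2)/2 = 23*sqrt(2)/2
b = r sin θ = 23 * -sqrt(2)/2 = -23*sqrt(2)/2
z = 23*sqrt(2)/2 - (23*sqrt(2)/2)i


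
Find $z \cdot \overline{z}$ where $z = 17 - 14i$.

z * conjugate(z) = |z|^2 = a^2 + b^2
= 17^2 + (-14)^2 = 485


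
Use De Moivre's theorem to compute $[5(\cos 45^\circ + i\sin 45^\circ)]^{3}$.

By De Moivre: z^n = r^n(cos(nθ) + i sin(nθ))
= 5^3(cos(3*45°) + i sin(3*45°))
= 125(cos 135° + i sin 135°)
= -125*sqrt(2)/2 + (125*sqrt(2)/2)i


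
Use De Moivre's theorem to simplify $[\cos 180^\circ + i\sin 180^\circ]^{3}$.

By De Moivre: z^n = r^n(cos(nθ) + i sin(nθ))
= 1^3(cos(3*180°) + i sin(3*180°))
= 1(cos 180° + i sin 180°)
= -1


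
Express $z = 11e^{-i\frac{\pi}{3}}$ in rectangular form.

a = r cos θ = 11 * 1/2 = 11/2
b = r sin θ = 11 * -sqrt(3)/2 = -11*sqrt(3)/2
z = 11/2 - (11*sqrt(3)/2)i


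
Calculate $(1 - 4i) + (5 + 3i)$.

(1 + 5) + (-4 + 3)i = 6 - i


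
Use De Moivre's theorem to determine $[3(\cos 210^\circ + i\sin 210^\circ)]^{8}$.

By De Moivre: z^n = r^n(cos(nθ) + i sin(nθ))
= 3^8(cos(8*210°) + i sin(8*210°))
= 6561(cos 240° + i sin 240°)
= -6561/2 - (6561*sqrt(3)/2)i


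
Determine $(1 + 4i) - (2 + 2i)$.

(1 - 2) + (4 - 2)i = -1 + 2i


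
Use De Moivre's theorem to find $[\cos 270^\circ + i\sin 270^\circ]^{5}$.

By De Moivre: z^n = r^n(cos(nθ) + i sin(nθ))
= 1^5(cos(5*270°) + i sin(5*270°))
= 1(cos 270° + i sin 270°)
= -i


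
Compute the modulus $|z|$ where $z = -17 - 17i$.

|z| = sqrt(a^2 + b^2) = sqrt((-17)^2 + (-17)^2) = sqrt(578) = sqrt(578)


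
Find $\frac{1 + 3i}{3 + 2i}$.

Multiply numerator and denominator by conjugate (3 - 2i):
= (1 + 3i)(3 - 2i) / (3^2 + 2^2)
= (9 + 7i) / 13
= 9/13 + (7/13)i


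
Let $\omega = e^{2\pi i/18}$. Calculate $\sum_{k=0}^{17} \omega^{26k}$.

Let ζ = ω^26 = e^(2πi·26/18). Since 18 ∤ 26, ζ ≠ 1.
Sum = Σ_{k=0}^{17} ζ^k = (ζ^18 - 1)/(ζ - 1) = (ω^{26·18} - 1)/(ζ - 1) = (1 - 1)/(ζ - 1) = 0


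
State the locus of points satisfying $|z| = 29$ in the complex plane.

|z| = 29 means sqrt(x^2 + y^2) = 29
This is a circle of radius 29 centered at the origin


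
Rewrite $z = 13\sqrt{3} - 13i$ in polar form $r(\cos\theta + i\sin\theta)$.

r = |z| = sqrt(a^2 + b^2) = sqrt((13*sqrt(3))^2 + (-13)^2) = sqrt(507 + 169) = sqrt(676) = 26
θ = arctan(b/a) = arctan(-13/22.5167) (quadrant-adjusted) = 330°
z = 26(cos 330° + i sin 330°)


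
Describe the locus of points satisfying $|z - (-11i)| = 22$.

|z - z0| = r describes a circle centered at z0 with radius r
Here z0 = -11i and r = 22
Locus: Circle centered at (0, -11) with radius 22


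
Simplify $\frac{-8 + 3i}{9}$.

Divisor is real, so divide each part by 9:
= -8/9 + (1/3)i


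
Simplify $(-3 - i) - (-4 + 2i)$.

(-3 - (-4)) + (-1 - 2)i = 1 - 3i


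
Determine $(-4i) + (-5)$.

(0 + (-5)) + (-4 + 0)i = -5 - 4i


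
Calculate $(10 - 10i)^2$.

(a + bi)^2 = a^2 - b^2 + 2abi
= 10^2 - (-10)^2 + 2*10*(-10)i
= -200i


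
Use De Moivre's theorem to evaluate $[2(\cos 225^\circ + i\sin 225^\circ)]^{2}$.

By De Moivre: z^n = r^n(cos(nθ) + i sin(nθ))
= 2^2(cos(2*225°) + i sin(2*225°))
= 4(cos 90° + i sin 90°)
= 4i


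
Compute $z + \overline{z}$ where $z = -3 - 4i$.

z + conjugate(z) = (a + bi) + (a - bi) = 2a
= 2 * (-3) = -6


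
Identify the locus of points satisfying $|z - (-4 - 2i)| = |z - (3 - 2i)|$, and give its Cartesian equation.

|z - z1| = |z - z2| means z is equidistant from z1 and z2,
i.e. the perpendicular bisector of the segment from (-4, -2) to (3, -2) (midpoint (-1/2, -2)).
With z = x + yi, square both sides:
(x - (-4))^2 + (y - (-2))^2 = (x - 3)^2 + (y - (-2))^2
The x^2 and y^2 terms cancel: 14x + 0y = 13 - 20 = -7
Simplify: x = -1/2
Locus: Perpendicular bisector of the segment from (-4, -2) to (3, -2): the line x = -1/2


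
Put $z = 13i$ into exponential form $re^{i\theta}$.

r = |z| = sqrt((0)^2 + (13)^2) = sqrt(0 + 169) = sqrt(169) = 13
a = 0 and b > 0, so z lies on the positive imaginary axis: θ = 90° = π/2
z = 13e^(i*π/2)


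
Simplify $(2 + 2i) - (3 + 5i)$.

(2 - 3) + (2 - 5)i = -1 - 3i


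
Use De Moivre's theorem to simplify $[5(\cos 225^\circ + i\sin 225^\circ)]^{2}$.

By De Moivre: z^n = r^n(cos(nθ) + i sin(nθ))
= 5^2(cos(2*225°) + i sin(2*225°))
= 25(cos 90° + i sin 90°)
= 25i


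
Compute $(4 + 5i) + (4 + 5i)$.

(4 + 4) + (5 + 5)i = 8 + 10i


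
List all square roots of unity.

ω_k = e^(2πik/2) = cos(2πk/2) + i sin(2πk/2) for k = 0, 1, ..., 1
Roots: 1, -1


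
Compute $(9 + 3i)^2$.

(a + bi)^2 = a^2 - b^2 + 2abi
= 9^2 - 3^2 + 2*9*3i
= 72 + 54i


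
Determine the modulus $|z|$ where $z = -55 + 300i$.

|z| = sqrt(a^2 + b^2) = sqrt((-55)^2 + 300^2) = sqrt(93025) = 305


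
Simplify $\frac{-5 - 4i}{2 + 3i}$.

Multiply numerator and denominator by conjugate (2 - 3i):
= (-5 - 4i)(2 - 3i) / (2^2 + 3^2)
= (-22 + 7i) / 13
= -22/13 + (7/13)i


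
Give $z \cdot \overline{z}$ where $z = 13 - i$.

z * conjugate(z) = |z|^2 = a^2 + b^2
= 13^2 + (-1)^2 = 170


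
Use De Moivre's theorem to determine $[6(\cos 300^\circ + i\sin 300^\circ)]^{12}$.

By De Moivre: z^n = r^n(cos(nθ) + i sin(nθ))
= 6^12(cos(12*300°) + i sin(12*300°))
= 2176782336(cos 0° + i sin 0°)
= 2176782336


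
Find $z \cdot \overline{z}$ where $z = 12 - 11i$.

z * conjugate(z) = |z|^2 = a^2 + b^2
= 12^2 + (-11)^2 = 265


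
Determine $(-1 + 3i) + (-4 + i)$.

(-1 + (-4)) + (3 + 1)i = -5 + 4i


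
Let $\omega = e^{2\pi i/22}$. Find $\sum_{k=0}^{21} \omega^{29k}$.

Let ζ = ω^29 = e^(2πi·29/22). Since 22 ∤ 29, ζ ≠ 1.
Sum = Σ_{k=0}^{21} ζ^k = (ζ^22 - 1)/(ζ - 1) = (ω^{29·22} - 1)/(ζ - 1) = (1 - 1)/(ζ - 1) = 0


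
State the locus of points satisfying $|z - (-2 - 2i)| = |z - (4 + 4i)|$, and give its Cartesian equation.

|z - z1| = |z - z2| means z is equidistant from z1 and z2,
i.e. the perpendicular bisector of the segment from (-2, -2) to (4, 4) (midpoint (1, 1)).
With z = x + yi, square both sides:
(x - (-2))^2 + (y - (-2))^2 = (x - 4)^2 + (y - 4)^2
The x^2 and y^2 terms cancel: 12x + 12y = 32 - 8 = 24
Simplify: x + y = 2
Locus: Perpendicular bisector of the segment from (-2, -2) to (4, 4): the line x + y = 2


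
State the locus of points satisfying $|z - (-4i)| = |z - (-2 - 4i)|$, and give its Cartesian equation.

|z - z1| = |z - z2| means z is equidistant from z1 and z2,
i.e. the perpendicular bisector of the segment from (0, -4) to (-2, -4) (midpoint (-1, -4)).
With z = x + yi, square both sides:
(x - 0)^2 + (y - (-4))^2 = (x - (-2))^2 + (y - (-4))^2
The x^2 and y^2 terms cancel: -4x + 0y = 20 - 16 = 4
Simplify: x = -1
Locus: Perpendicular bisector of the segment from (0, -4) to (-2, -4): the line x = -1


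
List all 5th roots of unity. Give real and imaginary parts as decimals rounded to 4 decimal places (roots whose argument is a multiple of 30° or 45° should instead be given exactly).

ω_k = e^(2πik/5) = cos(2πk/5) + i sin(2πk/5) for k = 0, 1, ..., 4
Roots: 1, 0.3090 + 0.9511i, -0.8090 + 0.5878i, -0.8090 - 0.5878i, 0.3090 - 0.9511i


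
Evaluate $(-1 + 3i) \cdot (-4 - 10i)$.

(a1*a2 - b1*b2) + (a1*b2 + b1*a2)i
= (4 - (-30)) + (10 + (-12))i
= 34 - 2i


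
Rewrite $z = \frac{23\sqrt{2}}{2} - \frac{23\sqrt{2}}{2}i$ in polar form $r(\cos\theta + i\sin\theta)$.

r = |z| = sqrt(a^2 + b^2) = sqrt((23*sqrt(2)/2)^2 + (-23*sqrt(2)/2)^2) = sqrt(529/2 + 529/2) = sqrt(529) = 23
θ = arctan(b/a) = arctan(-16.2635/16.2635) (quadrant-adjusted) = 315°
z = 23(cos 315° + i sin 315°)


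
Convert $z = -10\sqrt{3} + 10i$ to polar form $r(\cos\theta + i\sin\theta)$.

r = |z| = sqrt(a^2 + b^2) = sqrt((-10*sqrt(3))^2 + (10)^2) = sqrt(300 + 100) = sqrt(400) = 20
θ = arctan(b/a) = arctan(10/-17.3205) (quadrant-adjusted) = 150°
z = 20(cos 150° + i sin 150°)


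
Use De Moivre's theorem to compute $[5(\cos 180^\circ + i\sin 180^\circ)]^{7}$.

By De Moivre: z^n = r^n(cos(nθ) + i sin(nθ))
= 5^7(cos(7*180°) + i sin(7*180°))
= 78125(cos 180° + i sin 180°)
= -78125


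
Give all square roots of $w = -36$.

|w| = 36, arg(w) = 180°
Root modulus = 36^(1/2) = 6
Root arguments: θ_k = (180° + 360°k)/2 for k = 0, 1, ..., 1
Roots: 6i, -6i


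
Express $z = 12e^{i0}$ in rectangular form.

a = r cos θ = 12 * 1 = 12
b = r sin θ = 12 * 0 = 0
z = 12


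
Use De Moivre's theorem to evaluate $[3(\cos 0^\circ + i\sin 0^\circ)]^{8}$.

By De Moivre: z^n = r^n(cos(nθ) + i sin(nθ))
= 3^8(cos(8*0°) + i sin(8*0°))
= 6561(cos 0° + i sin 0°)
= 6561


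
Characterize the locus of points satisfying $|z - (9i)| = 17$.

|z - z0| = r describes a circle centered at z0 with radius r
Here z0 = 9i and r = 17
Locus: Circle centered at (0, 9) with radius 17


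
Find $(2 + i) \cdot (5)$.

(a1*a2 - b1*b2) + (a1*b2 + b1*a2)i
= (10 - 0) + (0 + 5)i
= 10 + 5i


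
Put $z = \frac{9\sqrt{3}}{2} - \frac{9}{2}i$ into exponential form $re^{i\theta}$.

r = |z| = sqrt((9*sqrt(3)/2)^2 + (-9/2)^2) = sqrt(243/4 + 81/4) = sqrt(81) = 9
θ = arctan(b/a) = arctan(-4.5/7.7942) (quadrant-adjusted) = -30° = -π/6
z = 9e^(-i*π/6)


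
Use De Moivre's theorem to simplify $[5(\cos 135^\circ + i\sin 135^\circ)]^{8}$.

By De Moivre: z^n = r^n(cos(nθ) + i sin(nθ))
= 5^8(cos(8*135°) + i sin(8*135°))
= 390625(cos 0° + i sin 0°)
= 390625


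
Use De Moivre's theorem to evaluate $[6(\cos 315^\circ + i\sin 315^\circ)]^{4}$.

By De Moivre: z^n = r^n(cos(nθ) + i sin(nθ))
= 6^4(cos(4*315°) + i sin(4*315°))
= 1296(cos 180° + i sin 180°)
= -1296


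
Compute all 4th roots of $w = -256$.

|w| = 256, arg(w) = 180°
Root modulus = 256^(1/4) = 4
Root arguments: θ_k = (180° + 360°k)/4 for k = 0, 1, ..., 3
Roots: 2*sqrt(2) + 2*sqrt(2)i, -2*sqrt(2) + 2*sqrt(2)i, -2*sqrt(2) - 2*sqrt(2)i, 2*sqrt(2) - 2*sqrt(2)i


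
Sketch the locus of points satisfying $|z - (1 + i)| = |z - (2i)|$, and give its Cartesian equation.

|z - z1| = |z - z2| means z is equidistant from z1 and z2,
i.e. the perpendicular bisector of the segment from (1, 1) to (0, 2) (midpoint (1/2, 3/2)).
With z = x + yi, square both sides:
(x - 1)^2 + (y - 1)^2 = (x - 0)^2 + (y - 2)^2
The x^2 and y^2 terms cancel: -2x + 2y = 4 - 2 = 2
Simplify: x - y = -1
Locus: Perpendicular bisector of the segment from (1, 1) to (0, 2): the line x - y = -1


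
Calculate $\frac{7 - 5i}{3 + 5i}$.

Multiply numerator and denominator by conjugate (3 - 5i):
= (7 - 5i)(3 - 5i) / (3^2 + 5^2)
= (-4 - 50i) / 34
Divide through by 2: (-2 - 25i) / 17
= -2/17 - (25/17)i


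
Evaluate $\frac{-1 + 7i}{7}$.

Divisor is real, so divide each part by 7:
= -1/7 + i


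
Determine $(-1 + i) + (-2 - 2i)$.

(-1 + (-2)) + (1 + (-2))i = -3 - i


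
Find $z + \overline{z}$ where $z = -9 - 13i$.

z + conjugate(z) = (a + bi) + (a - bi) = 2a
= 2 * (-9) = -18


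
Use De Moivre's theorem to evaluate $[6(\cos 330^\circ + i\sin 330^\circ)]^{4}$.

By De Moivre: z^n = r^n(cos(nθ) + i sin(nθ))
= 6^4(cos(4*330°) + i sin(4*330°))
= 1296(cos 240° + i sin 240°)
= -648 - 648*sqrt(3)i


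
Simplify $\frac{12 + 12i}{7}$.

Divisor is real, so divide each part by 7:
= 12/7 + (12/7)i


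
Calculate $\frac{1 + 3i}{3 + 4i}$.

Multiply numerator and denominator by conjugate (3 - 4i):
= (1 + 3i)(3 - 4i) / (3^2 + 4^2)
= (15 + 5i) / 25
Divide through by 5: (3 + i) / 5
= 3/5 + (1/5)i


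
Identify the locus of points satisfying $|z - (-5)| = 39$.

|z - z0| = r describes a circle centered at z0 with radius r
Here z0 = -5 and r = 39
Locus: Circle centered at (-5, 0) with radius 39


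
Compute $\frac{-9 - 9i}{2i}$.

Multiply numerator and denominator by conjugate (-2i):
= (-9 - 9i)(-2i) / (0^2 + 2^2)
= (-18 + 18i) / 4
Divide through by 2: (-9 + 9i) / 2
= -9/2 + (9/2)i


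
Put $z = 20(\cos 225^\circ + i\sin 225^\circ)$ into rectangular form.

a = r cos θ = 20 * -sqrt(2)/2 = -10*sqrt(2)
b = r sin θ = 20 * -sqrt(2)/2 = -10*sqrt(2)
z = -10*sqrt(2) - 10*sqrt(2)i


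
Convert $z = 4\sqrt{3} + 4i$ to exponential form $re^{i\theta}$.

r = |z| = sqrt((4*sqrt(3))^2 + (4)^2) = sqrt(48 + 16) = sqrt(64) = 8
θ = arctan(b/a) = arctan(4/6.9282) (quadrant-adjusted) = 30° = π/6
z = 8e^(i*π/6)


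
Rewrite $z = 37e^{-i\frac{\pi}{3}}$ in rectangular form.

a = r cos θ = 37 * 1/2 = 37/2
b = r sin θ = 37 * -sqrt(3)/2 = -37*sqrt(3)/2
z = 37/2 - (37*sqrt(3)/2)i


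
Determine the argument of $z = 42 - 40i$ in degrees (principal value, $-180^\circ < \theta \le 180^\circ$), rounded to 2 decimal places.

θ = arctan(b/a) = arctan(-40/42) (quadrant-adjusted) = -43.60°


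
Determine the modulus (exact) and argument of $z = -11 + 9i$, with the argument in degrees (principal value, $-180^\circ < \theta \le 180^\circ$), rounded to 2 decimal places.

|z| = sqrt((-11)^2 + 9^2) = sqrt(202)
arg(z) = arctan(b/a) = arctan(9/-11) (quadrant-adjusted) = 140.71°


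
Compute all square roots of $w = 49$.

|w| = 49, arg(w) = 0°
Root modulus = 49^(1/2) = 7
Root arguments: θ_k = (0° + 360°k)/2 for k = 0, 1, ..., 1
Roots: 7, -7


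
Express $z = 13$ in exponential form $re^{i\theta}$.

r = |z| = sqrt((13)^2 + (0)^2) = sqrt(169 + 0) = sqrt(169) = 13
b = 0 and a > 0, so z lies on the positive real axis: θ = 0
z = 13e^(i*0) = 13


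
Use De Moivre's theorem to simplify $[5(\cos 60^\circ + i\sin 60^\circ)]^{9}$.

By De Moivre: z^n = r^n(cos(nθ) + i sin(nθ))
= 5^9(cos(9*60°) + i sin(9*60°))
= 1953125(cos 180° + i sin 180°)
= -1953125


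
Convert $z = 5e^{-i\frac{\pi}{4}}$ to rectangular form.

a = r cos θ = 5 * sqrt(2)/2 = 5*sqrt(2)/2
b = r sin θ = 5 * -sqrt(2)/2 = -5*sqrt(2)/2
z = 5*sqrt(2)/2 - (5*sqrt(2)/2)i


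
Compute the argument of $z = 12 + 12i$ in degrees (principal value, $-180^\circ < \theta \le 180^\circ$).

θ = arctan(b/a) = arctan(12/12) (quadrant-adjusted) = 45°


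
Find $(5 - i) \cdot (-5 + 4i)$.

(a1*a2 - b1*b2) + (a1*b2 + b1*a2)i
= (-25 - (-4)) + (20 + 5)i
= -21 + 25i


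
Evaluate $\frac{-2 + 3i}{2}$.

Divisor is real, so divide each part by 2:
= -1 + (3/2)i


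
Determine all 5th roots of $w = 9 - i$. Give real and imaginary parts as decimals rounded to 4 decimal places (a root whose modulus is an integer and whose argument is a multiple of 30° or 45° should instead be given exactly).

|w| = sqrt(82) ≈ 9.055385, arg(w) ≈ 353.659808°
Root modulus = sqrt(82)^(1/5) ≈ 1.553751
Root arguments: θ_k = (arg(w) + 360°k)/5 for k = 0, 1, ..., 4
Compute each root as (root modulus)(cos θ_k + i sin θ_k) using full-precision intermediates, then round to 4 decimal places.
Roots: 0.5127 + 1.4667i, -1.2365 + 0.9409i, -1.2769 - 0.8852i, 0.4473 - 1.4880i, 1.5534 - 0.0344i
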